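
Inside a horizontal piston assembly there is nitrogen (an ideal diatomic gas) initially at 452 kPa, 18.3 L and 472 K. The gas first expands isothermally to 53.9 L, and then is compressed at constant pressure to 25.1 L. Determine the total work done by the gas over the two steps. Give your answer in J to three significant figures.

W_total ≈ 4520 J

Step 1 (isothermal): W = P₁V₁ ln(V₂/V₁) = (8272) ln(53.9/18.3) = 8935 J.
After step 1: P = 153.5 kPa, V = 53.9 L, T = 472 K.
Step 2 (isobaric): W = PΔV = (153.5 kPa)(25.1 − 53.9 L) = -4420 J.
W_total = 8935 − 4420 = 4516 J.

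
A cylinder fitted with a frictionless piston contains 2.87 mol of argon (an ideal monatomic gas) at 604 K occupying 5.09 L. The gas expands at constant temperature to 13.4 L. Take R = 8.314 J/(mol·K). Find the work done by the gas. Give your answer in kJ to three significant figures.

Isothermal: W = nRT ln(V₂/V₁).
W = (2.87)(8.314)(604) × ln(13.4/5.09)
  = 14412 × 0.968
W_by_gas = 13951 J.

W ≈ 14.0 kJ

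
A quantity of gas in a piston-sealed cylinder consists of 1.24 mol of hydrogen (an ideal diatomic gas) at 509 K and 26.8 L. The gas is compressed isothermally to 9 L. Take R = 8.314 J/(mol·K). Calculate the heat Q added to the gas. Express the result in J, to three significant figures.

Isothermal ⇒ ΔU = 0, so Q = W = nRT ln(V₂/V₁).
Q = (1.24)(8.314)(509) ln(9/26.8) = 5247 × -1.091 = -5726 J.

Q ≈ -5730 J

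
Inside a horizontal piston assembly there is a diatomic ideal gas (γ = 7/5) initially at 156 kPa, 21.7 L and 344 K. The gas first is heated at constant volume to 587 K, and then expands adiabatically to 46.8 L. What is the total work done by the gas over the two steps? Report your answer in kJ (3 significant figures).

W_total ≈ 3.82 kJ

Step 1 (isochoric): W = 0 (constant volume).
After step 1: P = 266.2 kPa (V unchanged).
Step 2 (adiabatic): W = (P₁V₁ − P₂V₂)/(γ−1) = (5776 − 4248)/0.4 = 3822 J.
W_total = 0 + 3822 = 3822 J.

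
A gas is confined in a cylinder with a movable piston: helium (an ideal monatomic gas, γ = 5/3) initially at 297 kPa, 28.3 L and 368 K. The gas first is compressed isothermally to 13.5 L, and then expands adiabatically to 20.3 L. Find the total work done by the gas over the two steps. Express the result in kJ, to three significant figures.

Step 1 (isothermal): W = P₁V₁ ln(V₂/V₁) = (8405) ln(13.5/28.3) = -6221 J.
After step 1: P = 622.6 kPa, V = 13.5 L, T = 368 K.
Step 2 (adiabatic): W = (P₁V₁ − P₂V₂)/(γ−1) = (8405 − 6404)/0.667 = 3002 J.
W_total = -6221 + 3002 = -3219 J.

W_total ≈ -3.22 kJ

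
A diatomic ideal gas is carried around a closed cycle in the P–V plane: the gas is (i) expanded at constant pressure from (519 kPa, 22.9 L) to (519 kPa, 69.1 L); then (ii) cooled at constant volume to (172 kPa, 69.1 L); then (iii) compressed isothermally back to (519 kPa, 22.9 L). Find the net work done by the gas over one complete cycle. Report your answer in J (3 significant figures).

W_net ≈ 10900 J

Leg (i): W = PΔV = (519)(69.1 − 22.9) = 23978 J.
Leg (ii): W = 0.
Leg (iii): W = PᵢVᵢ ln(V_f/Vᵢ) = (11885) ln(22.9/69.1) = -13126 J.
W_net = 23978 − 13126 = 10852 J.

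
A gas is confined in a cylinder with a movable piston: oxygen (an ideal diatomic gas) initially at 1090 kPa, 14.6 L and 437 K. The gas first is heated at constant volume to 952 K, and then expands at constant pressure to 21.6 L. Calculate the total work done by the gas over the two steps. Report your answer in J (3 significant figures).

W_total ≈ 16600 J

Step 1 (isochoric): W = 0 (constant volume).
After step 1: P = 2375 kPa (V unchanged).
Step 2 (isobaric): W = PΔV = (2375 kPa)(21.6 − 14.6 L) = 16622 J.
W_total = 0 + 16622 = 16622 J.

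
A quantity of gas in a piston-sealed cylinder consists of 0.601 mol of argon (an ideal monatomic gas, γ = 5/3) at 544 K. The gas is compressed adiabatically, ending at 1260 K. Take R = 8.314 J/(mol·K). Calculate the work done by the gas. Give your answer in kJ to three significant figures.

W ≈ -5.37 kJ

Adiabatic ⇒ Q = 0, so W_by = −ΔU = nCᵥ(T₁ − T₂).
Cᵥ = 3R/2 = 12.47 J/(mol·K).
W = (0.601)(12.47)(544 − 1260) = -5366 J.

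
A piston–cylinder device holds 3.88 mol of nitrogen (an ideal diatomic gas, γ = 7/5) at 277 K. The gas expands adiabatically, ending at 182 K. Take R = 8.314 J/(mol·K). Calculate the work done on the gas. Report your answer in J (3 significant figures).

W ≈ -7660 J

Adiabatic ⇒ Q = 0, so W_by = −ΔU = nCᵥ(T₁ − T₂).
Cᵥ = 5R/2 = 20.79 J/(mol·K).
W = (3.88)(20.79)(277 − 182) = 7661 J.
Work on gas = −W_by = -7661 J.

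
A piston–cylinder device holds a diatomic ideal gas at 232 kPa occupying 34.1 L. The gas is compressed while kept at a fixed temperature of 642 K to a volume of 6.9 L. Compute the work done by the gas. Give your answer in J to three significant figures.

W ≈ -12600 J

Isothermal: W = nRT ln(V₂/V₁) = P₁V₁ ln(V₂/V₁).
P₁V₁ = (232 kPa)(34.1 L) = 7911 J.
W = 7911 × ln(6.9/34.1) = 7911 × -1.598
W_by_gas = -12640 J.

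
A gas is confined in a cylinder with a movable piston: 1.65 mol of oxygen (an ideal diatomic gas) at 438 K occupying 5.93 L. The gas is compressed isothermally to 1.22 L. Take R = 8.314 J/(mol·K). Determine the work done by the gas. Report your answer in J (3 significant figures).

W ≈ -9500 J

Isothermal: W = nRT ln(V₂/V₁).
W = (1.65)(8.314)(438) × ln(1.22/5.93)
  = 6009 × -1.581
W_by_gas = -9501 J.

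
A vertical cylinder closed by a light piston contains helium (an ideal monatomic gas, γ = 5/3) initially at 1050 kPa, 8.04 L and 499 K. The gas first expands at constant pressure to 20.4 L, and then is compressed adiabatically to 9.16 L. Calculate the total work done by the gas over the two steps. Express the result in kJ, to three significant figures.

W_total ≈ -9.69 kJ

Step 1 (isobaric): W = PΔV = (1050 kPa)(20.4 − 8.04 L) = 12978 J.
After step 1: P = 1050 kPa, V = 20.4 L, T = 1266 K.
Step 2 (adiabatic): W = (P₁V₁ − P₂V₂)/(γ−1) = (21420 − 36529)/0.667 = -22664 J.
W_total = 12978 − 22664 = -9686 J.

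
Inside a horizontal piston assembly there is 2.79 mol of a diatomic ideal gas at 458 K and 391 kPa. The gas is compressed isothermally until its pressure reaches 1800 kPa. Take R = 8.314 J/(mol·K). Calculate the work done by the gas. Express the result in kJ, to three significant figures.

W ≈ -16.2 kJ

Isothermal process: W = nRT ln(V₂/V₁) = nRT ln(P₁/P₂).
W = (2.79)(8.314)(458) × ln(391/1800)
  = 10624 × ln(0.2172) = 10624 × -1.527
W_by_gas = -16221 J.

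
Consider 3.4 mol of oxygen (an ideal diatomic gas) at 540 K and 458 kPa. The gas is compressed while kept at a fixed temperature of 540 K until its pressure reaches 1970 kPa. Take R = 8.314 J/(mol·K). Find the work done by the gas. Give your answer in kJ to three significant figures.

Isothermal process: W = nRT ln(V₂/V₁) = nRT ln(P₁/P₂).
W = (3.4)(8.314)(540) × ln(458/1970)
  = 15265 × ln(0.2325) = 15265 × -1.459
W_by_gas = -22270 J.

W ≈ -22.3 kJ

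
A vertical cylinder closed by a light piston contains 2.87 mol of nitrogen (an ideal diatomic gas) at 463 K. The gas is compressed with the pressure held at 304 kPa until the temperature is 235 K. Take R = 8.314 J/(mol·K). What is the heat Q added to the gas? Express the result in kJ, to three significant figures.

Isobaric: W = nRΔT = (2.87)(8.314)(-228) = -5440 J.
ΔU = nCᵥΔT with Cᵥ = 5R/2: ΔU = (2.87)(20.79)(-228) = -13601 J.
Q = ΔU + W = -13601 − 5440 = -19041 J.

Q ≈ -19.0 kJ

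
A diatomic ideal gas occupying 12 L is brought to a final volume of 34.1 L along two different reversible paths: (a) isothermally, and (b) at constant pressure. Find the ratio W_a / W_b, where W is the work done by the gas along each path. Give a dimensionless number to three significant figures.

W_a / W_b ≈ 0.567

Path (a) isothermal: W = P₁V₁ ln(V₂/V₁) → W_a/(P₁V₁) = 1.044.
Path (b) isobaric: W = P₁(V₂ − V₁) → W_b/(P₁V₁) = 1.842.
W_a / W_b = 1.044 / 1.842 = 0.5671.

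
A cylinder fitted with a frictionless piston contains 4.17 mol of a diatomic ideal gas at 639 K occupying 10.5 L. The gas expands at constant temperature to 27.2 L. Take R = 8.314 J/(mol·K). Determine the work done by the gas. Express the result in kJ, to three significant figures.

W ≈ 21.1 kJ

Isothermal: W = nRT ln(V₂/V₁).
W = (4.17)(8.314)(639) × ln(27.2/10.5)
  = 22154 × 0.9518
W_by_gas = 21087 J.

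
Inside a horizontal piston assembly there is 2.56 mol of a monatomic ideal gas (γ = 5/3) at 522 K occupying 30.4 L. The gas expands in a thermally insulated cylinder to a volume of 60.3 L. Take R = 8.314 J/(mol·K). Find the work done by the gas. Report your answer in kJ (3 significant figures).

Adiabatic: TV^(γ−1) = const with γ = 5/3.
T₂ = T₁ (V₁/V₂)^(γ−1) = 522 × (30.4/60.3)^0.667 = 522 × 0.6334 = 330.7 K.
W_by = nCᵥ(T₁ − T₂) = (2.56)(12.47)(522 − 330.7) = 6109 J.

W ≈ 6.11 kJ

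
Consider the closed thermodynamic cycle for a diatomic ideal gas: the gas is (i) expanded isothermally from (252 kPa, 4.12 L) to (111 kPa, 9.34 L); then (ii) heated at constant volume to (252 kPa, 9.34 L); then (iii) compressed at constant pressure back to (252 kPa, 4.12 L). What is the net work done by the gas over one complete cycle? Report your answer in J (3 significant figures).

W_net ≈ -466 J

Leg (i): W = PᵢVᵢ ln(V_f/Vᵢ) = (1038) ln(9.34/4.12) = 849.8 J.
Leg (ii): W = 0.
Leg (iii): W = PΔV = (252)(4.12 − 9.34) = -1315 J.
W_net = 849.8 − 1315 = -465.7 J.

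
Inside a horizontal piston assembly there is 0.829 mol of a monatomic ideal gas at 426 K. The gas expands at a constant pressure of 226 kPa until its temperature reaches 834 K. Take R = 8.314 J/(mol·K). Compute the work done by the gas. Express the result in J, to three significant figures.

W ≈ 2810 J

Isobaric: W = P ΔV = nR ΔT.
W = (0.829)(8.314)(834 − 426) = 2812 J.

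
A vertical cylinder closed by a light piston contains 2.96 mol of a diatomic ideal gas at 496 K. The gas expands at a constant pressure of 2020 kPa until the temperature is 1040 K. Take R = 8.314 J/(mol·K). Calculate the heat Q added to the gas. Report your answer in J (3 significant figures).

Q ≈ 46900 J

Isobaric: W = nRΔT = (2.96)(8.314)(544) = 13388 J.
ΔU = nCᵥΔT with Cᵥ = 5R/2: ΔU = (2.96)(20.79)(544) = 33469 J.
Q = ΔU + W = 33469 + 13388 = 46856 J.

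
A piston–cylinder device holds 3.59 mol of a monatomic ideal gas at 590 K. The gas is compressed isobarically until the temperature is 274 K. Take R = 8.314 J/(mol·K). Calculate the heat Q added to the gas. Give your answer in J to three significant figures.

Isobaric: W = nRΔT = (3.59)(8.314)(-316) = -9432 J.
ΔU = nCᵥΔT with Cᵥ = 3R/2: ΔU = (3.59)(12.47)(-316) = -14148 J.
Q = ΔU + W = -14148 − 9432 = -23579 J.

Q ≈ -23600 J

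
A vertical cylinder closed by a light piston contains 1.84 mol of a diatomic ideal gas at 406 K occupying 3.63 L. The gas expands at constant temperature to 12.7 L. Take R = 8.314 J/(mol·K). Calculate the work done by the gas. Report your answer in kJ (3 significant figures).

Isothermal: W = nRT ln(V₂/V₁).
W = (1.84)(8.314)(406) × ln(12.7/3.63)
  = 6211 × 1.252
W_by_gas = 7778 J.

W ≈ 7.78 kJ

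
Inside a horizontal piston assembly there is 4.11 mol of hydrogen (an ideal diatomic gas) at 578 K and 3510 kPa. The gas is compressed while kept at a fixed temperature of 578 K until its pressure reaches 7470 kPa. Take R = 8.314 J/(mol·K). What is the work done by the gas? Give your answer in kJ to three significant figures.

W ≈ -14.9 kJ

Isothermal process: W = nRT ln(V₂/V₁) = nRT ln(P₁/P₂).
W = (4.11)(8.314)(578) × ln(3510/7470)
  = 19751 × ln(0.4699) = 19751 × -0.7553
W_by_gas = -14917 J.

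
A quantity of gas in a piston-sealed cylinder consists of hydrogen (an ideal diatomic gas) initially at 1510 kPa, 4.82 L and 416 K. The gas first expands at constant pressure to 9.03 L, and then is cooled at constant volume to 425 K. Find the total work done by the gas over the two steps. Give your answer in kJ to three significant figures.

Step 1 (isobaric): W = PΔV = (1510 kPa)(9.03 − 4.82 L) = 6357 J.
Step 2 (isochoric): W = 0 (constant volume).
W_total = 6357 + 0 = 6357 J.

W_total ≈ 6.36 kJ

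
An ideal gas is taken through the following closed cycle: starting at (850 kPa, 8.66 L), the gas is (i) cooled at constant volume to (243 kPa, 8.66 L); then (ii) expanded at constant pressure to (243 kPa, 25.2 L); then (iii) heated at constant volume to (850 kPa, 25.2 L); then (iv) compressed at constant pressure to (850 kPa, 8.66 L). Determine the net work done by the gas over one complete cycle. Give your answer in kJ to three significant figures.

W_net ≈ -10.0 kJ

Constant-volume legs do no work.
W(ii) = (243)(25.2 − 8.66) = 4019 J; W(iv) = (850)(8.66 − 25.2) = -14059 J.
W_net = 4019 − 14059 = -10040 J (the counter-clockwise enclosed area).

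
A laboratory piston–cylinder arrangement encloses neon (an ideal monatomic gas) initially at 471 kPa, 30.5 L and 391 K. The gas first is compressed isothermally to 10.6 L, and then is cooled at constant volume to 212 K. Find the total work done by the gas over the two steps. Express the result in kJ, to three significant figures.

W_total ≈ -15.2 kJ

Step 1 (isothermal): W = P₁V₁ ln(V₂/V₁) = (14366) ln(10.6/30.5) = -15183 J.
Step 2 (isochoric): W = 0 (constant volume).
W_total = -15183 + 0 = -15183 J.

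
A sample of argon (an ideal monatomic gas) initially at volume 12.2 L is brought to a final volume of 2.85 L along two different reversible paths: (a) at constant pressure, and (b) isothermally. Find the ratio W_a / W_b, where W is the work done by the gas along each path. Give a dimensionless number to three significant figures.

Path (a) isobaric: W = P₁(V₂ − V₁) → W_a/(P₁V₁) = -0.7664.
Path (b) isothermal: W = P₁V₁ ln(V₂/V₁) → W_b/(P₁V₁) = -1.454.
W_a / W_b = -0.7664 / -1.454 = 0.5271.

W_a / W_b ≈ 0.527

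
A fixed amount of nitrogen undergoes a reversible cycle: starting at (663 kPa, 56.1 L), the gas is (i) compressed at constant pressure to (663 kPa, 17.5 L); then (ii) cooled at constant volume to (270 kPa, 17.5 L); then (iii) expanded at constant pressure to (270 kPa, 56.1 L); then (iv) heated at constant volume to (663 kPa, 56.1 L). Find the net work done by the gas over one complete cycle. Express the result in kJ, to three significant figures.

W_net ≈ -15.2 kJ

Constant-volume legs do no work.
W(i) = (663)(17.5 − 56.1) = -25592 J; W(iii) = (270)(56.1 − 17.5) = 10422 J.
W_net = -25592 + 10422 = -15170 J (the counter-clockwise enclosed area).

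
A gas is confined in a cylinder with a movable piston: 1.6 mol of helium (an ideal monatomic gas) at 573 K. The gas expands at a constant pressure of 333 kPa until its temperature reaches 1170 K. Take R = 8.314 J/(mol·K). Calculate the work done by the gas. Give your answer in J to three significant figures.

Isobaric: W = P ΔV = nR ΔT.
W = (1.6)(8.314)(1170 − 573) = 7942 J.

W ≈ 7940 J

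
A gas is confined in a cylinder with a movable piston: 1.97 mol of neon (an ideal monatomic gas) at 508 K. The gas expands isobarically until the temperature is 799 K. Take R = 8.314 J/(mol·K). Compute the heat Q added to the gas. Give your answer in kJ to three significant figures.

Q ≈ 11.9 kJ

Isobaric: W = nRΔT = (1.97)(8.314)(291) = 4766 J.
ΔU = nCᵥΔT with Cᵥ = 3R/2: ΔU = (1.97)(12.47)(291) = 7149 J.
Q = ΔU + W = 7149 + 4766 = 11915 J.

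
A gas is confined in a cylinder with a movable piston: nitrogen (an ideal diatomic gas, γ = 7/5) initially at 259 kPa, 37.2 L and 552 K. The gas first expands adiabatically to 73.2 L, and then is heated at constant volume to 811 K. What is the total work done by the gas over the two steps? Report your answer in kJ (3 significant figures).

W_total ≈ 5.71 kJ

Step 1 (adiabatic): W = (P₁V₁ − P₂V₂)/(γ−1) = (9635 − 7349)/0.4 = 5713 J.
Step 2 (isochoric): W = 0 (constant volume).
W_total = 5713 + 0 = 5713 J.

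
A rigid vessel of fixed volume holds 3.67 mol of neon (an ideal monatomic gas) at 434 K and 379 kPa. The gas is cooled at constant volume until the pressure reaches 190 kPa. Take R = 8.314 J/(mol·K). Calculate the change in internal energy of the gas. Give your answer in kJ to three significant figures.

ΔU ≈ -9.91 kJ

Constant volume ⇒ W = 0, so Q = ΔU = nCᵥΔT with Cᵥ = 3R/2 = 12.47 J/(mol·K).
At constant V, T₂/T₁ = P₂/P₁ ⇒ ΔT = T₁(P₂/P₁ − 1) = 434·(190/379 − 1) = -216.4 K.
ΔU = (3.67)(12.47)(-216.4) = -9906 J.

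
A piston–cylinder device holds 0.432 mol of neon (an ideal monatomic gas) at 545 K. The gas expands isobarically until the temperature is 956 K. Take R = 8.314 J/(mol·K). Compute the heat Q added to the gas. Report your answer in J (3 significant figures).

Isobaric: W = nRΔT = (0.432)(8.314)(411) = 1476 J.
ΔU = nCᵥΔT with Cᵥ = 3R/2: ΔU = (0.432)(12.47)(411) = 2214 J.
Q = ΔU + W = 2214 + 1476 = 3690 J.

Q ≈ 3690 J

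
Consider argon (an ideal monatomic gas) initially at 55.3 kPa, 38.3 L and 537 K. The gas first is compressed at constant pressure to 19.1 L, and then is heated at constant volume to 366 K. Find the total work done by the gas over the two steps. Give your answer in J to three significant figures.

Step 1 (isobaric): W = PΔV = (55.3 kPa)(19.1 − 38.3 L) = -1062 J.
Step 2 (isochoric): W = 0 (constant volume).
W_total = -1062 + 0 = -1062 J.

W_total ≈ -1060 J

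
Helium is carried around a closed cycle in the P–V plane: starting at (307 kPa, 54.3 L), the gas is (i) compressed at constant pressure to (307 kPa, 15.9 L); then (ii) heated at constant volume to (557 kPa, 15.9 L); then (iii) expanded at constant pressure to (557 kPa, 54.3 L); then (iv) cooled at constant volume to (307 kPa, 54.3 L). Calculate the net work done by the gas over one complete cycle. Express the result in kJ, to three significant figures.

W_net ≈ 9.60 kJ

Constant-volume legs do no work.
W(i) = (307)(15.9 − 54.3) = -11789 J; W(iii) = (557)(54.3 − 15.9) = 21389 J.
W_net = -11789 + 21389 = 9600 J (the clockwise enclosed area).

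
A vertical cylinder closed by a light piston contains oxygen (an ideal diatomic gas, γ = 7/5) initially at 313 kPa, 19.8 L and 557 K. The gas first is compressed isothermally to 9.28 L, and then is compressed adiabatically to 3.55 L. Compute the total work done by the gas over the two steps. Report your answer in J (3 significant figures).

Step 1 (isothermal): W = P₁V₁ ln(V₂/V₁) = (6197) ln(9.28/19.8) = -4697 J.
After step 1: P = 667.8 kPa, V = 9.28 L, T = 557 K.
Step 2 (adiabatic): W = (P₁V₁ − P₂V₂)/(γ−1) = (6197 − 9102)/0.4 = -7262 J.
W_total = -4697 − 7262 = -11958 J.

W_total ≈ -12000 J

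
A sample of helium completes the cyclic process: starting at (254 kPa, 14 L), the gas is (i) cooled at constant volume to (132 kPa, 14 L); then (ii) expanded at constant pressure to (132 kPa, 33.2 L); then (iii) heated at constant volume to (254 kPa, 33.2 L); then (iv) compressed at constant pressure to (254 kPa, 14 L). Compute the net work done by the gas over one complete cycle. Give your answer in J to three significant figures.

W_net ≈ -2340 J

Constant-volume legs do no work.
W(ii) = (132)(33.2 − 14) = 2534 J; W(iv) = (254)(14 − 33.2) = -4877 J.
W_net = 2534 − 4877 = -2342 J (the counter-clockwise enclosed area).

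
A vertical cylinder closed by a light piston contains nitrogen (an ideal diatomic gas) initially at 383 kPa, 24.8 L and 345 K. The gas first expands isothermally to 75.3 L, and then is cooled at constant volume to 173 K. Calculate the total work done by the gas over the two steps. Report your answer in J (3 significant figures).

W_total ≈ 10500 J

Step 1 (isothermal): W = P₁V₁ ln(V₂/V₁) = (9498) ln(75.3/24.8) = 10549 J.
Step 2 (isochoric): W = 0 (constant volume).
W_total = 10549 + 0 = 10549 J.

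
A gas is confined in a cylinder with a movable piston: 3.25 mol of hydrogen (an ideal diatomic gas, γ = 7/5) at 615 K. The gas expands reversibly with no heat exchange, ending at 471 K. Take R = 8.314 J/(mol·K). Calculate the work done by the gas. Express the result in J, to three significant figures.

Adiabatic ⇒ Q = 0, so W_by = −ΔU = nCᵥ(T₁ − T₂).
Cᵥ = 5R/2 = 20.79 J/(mol·K).
W = (3.25)(20.79)(615 − 471) = 9727 J.

W ≈ 9730 J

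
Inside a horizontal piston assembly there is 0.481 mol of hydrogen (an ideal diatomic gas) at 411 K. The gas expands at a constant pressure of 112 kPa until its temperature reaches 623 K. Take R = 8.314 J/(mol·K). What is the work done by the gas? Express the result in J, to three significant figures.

Isobaric: W = P ΔV = nR ΔT.
W = (0.481)(8.314)(623 − 411) = 847.8 J.

W ≈ 848 J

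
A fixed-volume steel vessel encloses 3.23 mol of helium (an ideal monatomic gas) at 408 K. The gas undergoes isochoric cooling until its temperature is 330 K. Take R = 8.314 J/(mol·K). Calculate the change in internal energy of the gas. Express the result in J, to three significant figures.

ΔU ≈ -3140 J

Constant volume ⇒ W = 0, so Q = ΔU = nCᵥΔT with Cᵥ = 3R/2 = 12.47 J/(mol·K).
ΔU = (3.23)(12.47)(330 − 408) = -3142 J.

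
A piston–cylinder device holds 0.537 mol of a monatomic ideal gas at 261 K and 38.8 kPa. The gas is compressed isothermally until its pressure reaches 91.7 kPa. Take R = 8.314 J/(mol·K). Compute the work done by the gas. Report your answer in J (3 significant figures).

W ≈ -1000 J

Isothermal process: W = nRT ln(V₂/V₁) = nRT ln(P₁/P₂).
W = (0.537)(8.314)(261) × ln(38.8/91.7)
  = 1165 × ln(0.4231) = 1165 × -0.8601
W_by_gas = -1002 J.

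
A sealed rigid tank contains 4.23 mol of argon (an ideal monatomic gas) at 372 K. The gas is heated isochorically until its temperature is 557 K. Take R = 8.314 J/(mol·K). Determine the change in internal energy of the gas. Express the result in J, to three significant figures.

Constant volume ⇒ W = 0, so Q = ΔU = nCᵥΔT with Cᵥ = 3R/2 = 12.47 J/(mol·K).
ΔU = (4.23)(12.47)(557 − 372) = 9759 J.

ΔU ≈ 9760 J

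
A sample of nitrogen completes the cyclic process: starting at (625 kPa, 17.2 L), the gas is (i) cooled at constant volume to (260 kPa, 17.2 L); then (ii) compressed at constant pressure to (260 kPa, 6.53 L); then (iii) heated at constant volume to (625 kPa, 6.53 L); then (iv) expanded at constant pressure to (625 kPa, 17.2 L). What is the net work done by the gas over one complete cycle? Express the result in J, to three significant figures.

Constant-volume legs do no work.
W(ii) = (260)(6.53 − 17.2) = -2774 J; W(iv) = (625)(17.2 − 6.53) = 6669 J.
W_net = -2774 + 6669 = 3895 J (the clockwise enclosed area).

W_net ≈ 3890 J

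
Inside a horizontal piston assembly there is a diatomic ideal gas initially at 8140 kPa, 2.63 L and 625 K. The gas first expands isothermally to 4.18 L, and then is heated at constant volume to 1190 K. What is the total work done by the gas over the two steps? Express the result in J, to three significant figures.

W_total ≈ 9920 J

Step 1 (isothermal): W = P₁V₁ ln(V₂/V₁) = (21408) ln(4.18/2.63) = 9919 J.
Step 2 (isochoric): W = 0 (constant volume).
W_total = 9919 + 0 = 9919 J.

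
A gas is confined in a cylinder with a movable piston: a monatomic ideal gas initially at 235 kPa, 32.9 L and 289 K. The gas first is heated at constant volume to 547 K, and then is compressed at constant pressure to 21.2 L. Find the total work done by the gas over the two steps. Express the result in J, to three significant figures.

W_total ≈ -5200 J

Step 1 (isochoric): W = 0 (constant volume).
After step 1: P = 444.8 kPa (V unchanged).
Step 2 (isobaric): W = PΔV = (444.8 kPa)(21.2 − 32.9 L) = -5204 J.
W_total = 0 − 5204 = -5204 J.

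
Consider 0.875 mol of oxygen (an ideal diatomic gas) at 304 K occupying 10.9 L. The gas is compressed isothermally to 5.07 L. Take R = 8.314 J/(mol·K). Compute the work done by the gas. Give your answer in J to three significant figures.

Isothermal: W = nRT ln(V₂/V₁).
W = (0.875)(8.314)(304) × ln(5.07/10.9)
  = 2212 × -0.7654
W_by_gas = -1693 J.

W ≈ -1690 J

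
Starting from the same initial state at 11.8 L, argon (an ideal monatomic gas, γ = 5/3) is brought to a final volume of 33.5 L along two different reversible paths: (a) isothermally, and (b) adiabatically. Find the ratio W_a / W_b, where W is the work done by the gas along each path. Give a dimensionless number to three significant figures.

W_a / W_b ≈ 1.39

Path (a) isothermal: W = P₁V₁ ln(V₂/V₁) → W_a/(P₁V₁) = 1.043.
Path (b) adiabatic: W = P₁V₁(1 − (V₁/V₂)^(γ−1))/(γ−1) → W_b/(P₁V₁) = 0.7519.
W_a / W_b = 1.043 / 0.7519 = 1.388.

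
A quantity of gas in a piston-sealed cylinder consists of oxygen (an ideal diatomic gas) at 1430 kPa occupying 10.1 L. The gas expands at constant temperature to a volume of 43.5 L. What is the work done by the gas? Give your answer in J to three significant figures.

Isothermal: W = nRT ln(V₂/V₁) = P₁V₁ ln(V₂/V₁).
P₁V₁ = (1430 kPa)(10.1 L) = 14443 J.
W = 14443 × ln(43.5/10.1) = 14443 × 1.46
W_by_gas = 21090 J.

W ≈ 21100 J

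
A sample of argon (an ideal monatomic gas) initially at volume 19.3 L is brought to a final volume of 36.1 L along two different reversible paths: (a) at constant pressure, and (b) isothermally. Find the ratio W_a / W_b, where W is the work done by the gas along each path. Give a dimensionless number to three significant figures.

Path (a) isobaric: W = P₁(V₂ − V₁) → W_a/(P₁V₁) = 0.8705.
Path (b) isothermal: W = P₁V₁ ln(V₂/V₁) → W_b/(P₁V₁) = 0.6262.
W_a / W_b = 0.8705 / 0.6262 = 1.39.

W_a / W_b ≈ 1.39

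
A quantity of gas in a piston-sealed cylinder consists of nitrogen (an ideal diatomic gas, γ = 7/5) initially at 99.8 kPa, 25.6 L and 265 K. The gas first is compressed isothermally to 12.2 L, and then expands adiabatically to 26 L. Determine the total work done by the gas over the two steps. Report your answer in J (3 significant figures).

Step 1 (isothermal): W = P₁V₁ ln(V₂/V₁) = (2555) ln(12.2/25.6) = -1894 J.
After step 1: P = 209.4 kPa, V = 12.2 L, T = 265 K.
Step 2 (adiabatic): W = (P₁V₁ − P₂V₂)/(γ−1) = (2555 − 1888)/0.4 = 1668 J.
W_total = -1894 + 1668 = -225.5 J.

W_total ≈ -226 J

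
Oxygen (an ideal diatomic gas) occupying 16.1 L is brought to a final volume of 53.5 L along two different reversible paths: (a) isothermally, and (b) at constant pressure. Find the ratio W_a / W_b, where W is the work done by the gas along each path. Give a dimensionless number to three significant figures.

Path (a) isothermal: W = P₁V₁ ln(V₂/V₁) → W_a/(P₁V₁) = 1.201.
Path (b) isobaric: W = P₁(V₂ − V₁) → W_b/(P₁V₁) = 2.323.
W_a / W_b = 1.201 / 2.323 = 0.5169.

W_a / W_b ≈ 0.517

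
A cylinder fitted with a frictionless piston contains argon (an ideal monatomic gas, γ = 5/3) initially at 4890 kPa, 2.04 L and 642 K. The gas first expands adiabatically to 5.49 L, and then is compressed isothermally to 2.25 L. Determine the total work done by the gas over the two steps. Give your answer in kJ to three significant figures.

Step 1 (adiabatic): W = (P₁V₁ − P₂V₂)/(γ−1) = (9976 − 5156)/0.667 = 7229 J.
After step 1: P = 939.2 kPa, V = 5.49 L, T = 331.8 K.
Step 2 (isothermal): W = P₁V₁ ln(V₂/V₁) = (5156) ln(2.25/5.49) = -4599 J.
W_total = 7229 − 4599 = 2630 J.

W_total ≈ 2.63 kJ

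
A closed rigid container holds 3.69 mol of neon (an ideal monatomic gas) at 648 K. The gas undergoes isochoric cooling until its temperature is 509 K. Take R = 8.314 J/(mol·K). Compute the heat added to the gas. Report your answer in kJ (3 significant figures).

Q ≈ -6.40 kJ

Constant volume ⇒ W = 0, so Q = ΔU = nCᵥΔT with Cᵥ = 3R/2 = 12.47 J/(mol·K).
ΔU = (3.69)(12.47)(509 − 648) = -6397 J.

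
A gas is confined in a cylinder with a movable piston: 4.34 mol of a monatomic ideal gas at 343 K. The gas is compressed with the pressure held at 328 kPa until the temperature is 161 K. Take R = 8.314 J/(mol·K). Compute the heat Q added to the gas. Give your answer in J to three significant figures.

Isobaric: W = nRΔT = (4.34)(8.314)(-182) = -6567 J.
ΔU = nCᵥΔT with Cᵥ = 3R/2: ΔU = (4.34)(12.47)(-182) = -9851 J.
Q = ΔU + W = -9851 − 6567 = -16418 J.

Q ≈ -16400 J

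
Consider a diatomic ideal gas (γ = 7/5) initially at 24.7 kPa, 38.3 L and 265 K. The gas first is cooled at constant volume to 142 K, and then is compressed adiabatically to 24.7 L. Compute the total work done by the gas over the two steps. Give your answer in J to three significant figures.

W_total ≈ -243 J

Step 1 (isochoric): W = 0 (constant volume).
After step 1: P = 13.24 kPa (V unchanged).
Step 2 (adiabatic): W = (P₁V₁ − P₂V₂)/(γ−1) = (506.9 − 604.1)/0.4 = -243.1 J.
W_total = 0 − 243.1 = -243.1 J.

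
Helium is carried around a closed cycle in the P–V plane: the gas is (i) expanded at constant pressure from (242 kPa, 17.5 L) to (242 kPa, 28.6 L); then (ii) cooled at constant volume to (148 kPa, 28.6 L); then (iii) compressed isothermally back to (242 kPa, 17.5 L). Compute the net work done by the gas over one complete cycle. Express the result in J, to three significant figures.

Leg (i): W = PΔV = (242)(28.6 − 17.5) = 2686 J.
Leg (ii): W = 0.
Leg (iii): W = PᵢVᵢ ln(V_f/Vᵢ) = (4233) ln(17.5/28.6) = -2079 J.
W_net = 2686 − 2079 = 607 J.

W_net ≈ 607 J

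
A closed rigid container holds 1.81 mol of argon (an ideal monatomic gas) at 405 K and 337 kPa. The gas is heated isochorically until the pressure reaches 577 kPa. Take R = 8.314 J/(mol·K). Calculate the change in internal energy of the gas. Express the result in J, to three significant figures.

Constant volume ⇒ W = 0, so Q = ΔU = nCᵥΔT with Cᵥ = 3R/2 = 12.47 J/(mol·K).
At constant V, T₂/T₁ = P₂/P₁ ⇒ ΔT = T₁(P₂/P₁ − 1) = 405·(577/337 − 1) = 288.4 K.
ΔU = (1.81)(12.47)(288.4) = 6511 J.

ΔU ≈ 6510 J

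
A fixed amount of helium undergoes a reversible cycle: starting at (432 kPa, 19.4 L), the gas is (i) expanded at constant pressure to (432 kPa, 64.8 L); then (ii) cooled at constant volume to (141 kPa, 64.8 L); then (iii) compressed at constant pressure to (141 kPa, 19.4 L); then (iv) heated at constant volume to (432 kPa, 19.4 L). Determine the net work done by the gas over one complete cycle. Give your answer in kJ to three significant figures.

W_net ≈ 13.2 kJ

Constant-volume legs do no work.
W(i) = (432)(64.8 − 19.4) = 19613 J; W(iii) = (141)(19.4 − 64.8) = -6401 J.
W_net = 19613 − 6401 = 13211 J (the clockwise enclosed area).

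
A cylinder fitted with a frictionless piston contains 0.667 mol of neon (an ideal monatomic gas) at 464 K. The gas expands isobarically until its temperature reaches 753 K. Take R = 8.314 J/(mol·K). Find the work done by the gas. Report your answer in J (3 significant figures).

Isobaric: W = P ΔV = nR ΔT.
W = (0.667)(8.314)(753 − 464) = 1603 J.

W ≈ 1600 J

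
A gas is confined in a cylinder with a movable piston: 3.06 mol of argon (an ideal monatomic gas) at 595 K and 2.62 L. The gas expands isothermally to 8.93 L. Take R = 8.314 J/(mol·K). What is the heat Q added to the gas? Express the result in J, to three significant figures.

Q ≈ 18600 J

Isothermal ⇒ ΔU = 0, so Q = W = nRT ln(V₂/V₁).
Q = (3.06)(8.314)(595) ln(8.93/2.62) = 15137 × 1.226 = 18562 J.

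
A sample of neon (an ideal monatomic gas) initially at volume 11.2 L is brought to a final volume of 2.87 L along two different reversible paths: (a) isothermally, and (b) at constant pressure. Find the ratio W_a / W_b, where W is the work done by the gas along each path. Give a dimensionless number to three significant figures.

Path (a) isothermal: W = P₁V₁ ln(V₂/V₁) → W_a/(P₁V₁) = -1.362.
Path (b) isobaric: W = P₁(V₂ − V₁) → W_b/(P₁V₁) = -0.7437.
W_a / W_b = -1.362 / -0.7437 = 1.831.

W_a / W_b ≈ 1.83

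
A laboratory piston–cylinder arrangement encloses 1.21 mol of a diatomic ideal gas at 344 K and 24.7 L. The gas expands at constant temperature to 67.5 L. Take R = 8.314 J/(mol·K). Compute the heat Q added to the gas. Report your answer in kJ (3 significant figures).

Isothermal ⇒ ΔU = 0, so Q = W = nRT ln(V₂/V₁).
Q = (1.21)(8.314)(344) ln(67.5/24.7) = 3461 × 1.005 = 3479 J.

Q ≈ 3.48 kJ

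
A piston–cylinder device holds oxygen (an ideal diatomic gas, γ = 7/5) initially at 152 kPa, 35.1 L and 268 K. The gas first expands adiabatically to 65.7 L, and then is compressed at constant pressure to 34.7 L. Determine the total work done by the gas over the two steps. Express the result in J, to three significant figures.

Step 1 (adiabatic): W = (P₁V₁ − P₂V₂)/(γ−1) = (5335 − 4152)/0.4 = 2958 J.
After step 1: P = 63.19 kPa, V = 65.7 L, T = 208.6 K.
Step 2 (isobaric): W = PΔV = (63.19 kPa)(34.7 − 65.7 L) = -1959 J.
W_total = 2958 − 1959 = 999.2 J.

W_total ≈ 999 J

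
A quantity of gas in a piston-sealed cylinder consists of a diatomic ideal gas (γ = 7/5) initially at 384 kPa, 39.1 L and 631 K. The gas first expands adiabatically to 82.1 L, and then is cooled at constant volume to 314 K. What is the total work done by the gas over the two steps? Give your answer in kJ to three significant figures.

Step 1 (adiabatic): W = (P₁V₁ − P₂V₂)/(γ−1) = (15014 − 11159)/0.4 = 9637 J.
Step 2 (isochoric): W = 0 (constant volume).
W_total = 9637 + 0 = 9637 J.

W_total ≈ 9.64 kJ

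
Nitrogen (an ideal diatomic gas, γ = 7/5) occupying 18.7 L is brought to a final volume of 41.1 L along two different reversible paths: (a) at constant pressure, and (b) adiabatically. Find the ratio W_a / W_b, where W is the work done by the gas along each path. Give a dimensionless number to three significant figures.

W_a / W_b ≈ 1.77

Path (a) isobaric: W = P₁(V₂ − V₁) → W_a/(P₁V₁) = 1.198.
Path (b) adiabatic: W = P₁V₁(1 − (V₁/V₂)^(γ−1))/(γ−1) → W_b/(P₁V₁) = 0.6755.
W_a / W_b = 1.198 / 0.6755 = 1.773.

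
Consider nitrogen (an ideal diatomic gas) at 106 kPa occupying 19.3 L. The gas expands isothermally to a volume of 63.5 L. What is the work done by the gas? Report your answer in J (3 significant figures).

W ≈ 2440 J

Isothermal: W = nRT ln(V₂/V₁) = P₁V₁ ln(V₂/V₁).
P₁V₁ = (106 kPa)(19.3 L) = 2046 J.
W = 2046 × ln(63.5/19.3) = 2046 × 1.191
W_by_gas = 2436 J.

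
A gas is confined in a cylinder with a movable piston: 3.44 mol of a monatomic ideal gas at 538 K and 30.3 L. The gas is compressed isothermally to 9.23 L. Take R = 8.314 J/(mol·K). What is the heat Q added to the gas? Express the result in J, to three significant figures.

Isothermal ⇒ ΔU = 0, so Q = W = nRT ln(V₂/V₁).
Q = (3.44)(8.314)(538) ln(9.23/30.3) = 15387 × -1.189 = -18290 J.

Q ≈ -18300 J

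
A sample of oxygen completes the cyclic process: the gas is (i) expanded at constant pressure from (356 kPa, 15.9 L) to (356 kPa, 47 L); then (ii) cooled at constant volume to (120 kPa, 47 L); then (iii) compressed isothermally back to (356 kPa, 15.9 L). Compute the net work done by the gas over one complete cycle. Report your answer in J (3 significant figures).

W_net ≈ 4960 J

Leg (i): W = PΔV = (356)(47 − 15.9) = 11072 J.
Leg (ii): W = 0.
Leg (iii): W = PᵢVᵢ ln(V_f/Vᵢ) = (5640) ln(15.9/47) = -6113 J.
W_net = 11072 − 6113 = 4959 J.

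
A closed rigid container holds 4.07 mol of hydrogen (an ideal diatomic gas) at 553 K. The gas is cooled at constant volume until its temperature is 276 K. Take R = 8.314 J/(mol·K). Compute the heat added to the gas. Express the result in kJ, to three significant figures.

Q ≈ -23.4 kJ

Constant volume ⇒ W = 0, so Q = ΔU = nCᵥΔT with Cᵥ = 5R/2 = 20.79 J/(mol·K).
ΔU = (4.07)(20.79)(276 − 553) = -23433 J.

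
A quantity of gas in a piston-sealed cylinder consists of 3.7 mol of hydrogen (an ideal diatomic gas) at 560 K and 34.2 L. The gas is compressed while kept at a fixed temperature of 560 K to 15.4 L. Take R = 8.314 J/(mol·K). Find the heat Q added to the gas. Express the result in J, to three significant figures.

Q ≈ -13700 J

Isothermal ⇒ ΔU = 0, so Q = W = nRT ln(V₂/V₁).
Q = (3.7)(8.314)(560) ln(15.4/34.2) = 17227 × -0.7979 = -13744 J.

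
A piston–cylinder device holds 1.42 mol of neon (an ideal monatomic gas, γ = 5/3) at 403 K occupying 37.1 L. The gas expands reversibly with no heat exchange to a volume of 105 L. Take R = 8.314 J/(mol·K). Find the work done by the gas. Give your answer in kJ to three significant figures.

W ≈ 3.57 kJ

Adiabatic: TV^(γ−1) = const with γ = 5/3.
T₂ = T₁ (V₁/V₂)^(γ−1) = 403 × (37.1/105)^0.667 = 403 × 0.4998 = 201.4 K.
W_by = nCᵥ(T₁ − T₂) = (1.42)(12.47)(403 − 201.4) = 3570 J.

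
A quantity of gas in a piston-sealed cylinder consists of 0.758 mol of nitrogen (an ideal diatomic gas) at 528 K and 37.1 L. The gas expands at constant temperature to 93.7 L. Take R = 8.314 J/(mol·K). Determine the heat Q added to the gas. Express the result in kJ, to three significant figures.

Isothermal ⇒ ΔU = 0, so Q = W = nRT ln(V₂/V₁).
Q = (0.758)(8.314)(528) ln(93.7/37.1) = 3327 × 0.9265 = 3083 J.

Q ≈ 3.08 kJ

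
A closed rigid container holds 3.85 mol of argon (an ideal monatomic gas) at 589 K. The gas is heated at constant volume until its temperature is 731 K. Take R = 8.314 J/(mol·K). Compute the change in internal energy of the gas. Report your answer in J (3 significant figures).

Constant volume ⇒ W = 0, so Q = ΔU = nCᵥΔT with Cᵥ = 3R/2 = 12.47 J/(mol·K).
ΔU = (3.85)(12.47)(731 − 589) = 6818 J.

ΔU ≈ 6820 J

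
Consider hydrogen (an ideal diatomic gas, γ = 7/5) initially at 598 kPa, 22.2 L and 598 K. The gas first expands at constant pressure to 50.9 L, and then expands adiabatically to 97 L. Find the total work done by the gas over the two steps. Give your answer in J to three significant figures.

Step 1 (isobaric): W = PΔV = (598 kPa)(50.9 − 22.2 L) = 17163 J.
After step 1: P = 598 kPa, V = 50.9 L, T = 1371 K.
Step 2 (adiabatic): W = (P₁V₁ − P₂V₂)/(γ−1) = (30438 − 23518)/0.4 = 17301 J.
W_total = 17163 + 17301 = 34464 J.

W_total ≈ 34500 J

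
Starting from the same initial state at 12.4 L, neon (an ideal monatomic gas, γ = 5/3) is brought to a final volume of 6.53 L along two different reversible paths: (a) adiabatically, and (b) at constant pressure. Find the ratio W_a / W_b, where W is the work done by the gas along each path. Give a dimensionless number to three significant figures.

W_a / W_b ≈ 1.69

Path (a) adiabatic: W = P₁V₁(1 − (V₁/V₂)^(γ−1))/(γ−1) → W_a/(P₁V₁) = -0.8002.
Path (b) isobaric: W = P₁(V₂ − V₁) → W_b/(P₁V₁) = -0.4734.
W_a / W_b = -0.8002 / -0.4734 = 1.69.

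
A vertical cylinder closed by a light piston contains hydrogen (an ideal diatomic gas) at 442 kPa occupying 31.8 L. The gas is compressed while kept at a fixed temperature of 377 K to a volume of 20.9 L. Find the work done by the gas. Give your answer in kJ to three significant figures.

W ≈ -5.90 kJ

Isothermal: W = nRT ln(V₂/V₁) = P₁V₁ ln(V₂/V₁).
P₁V₁ = (442 kPa)(31.8 L) = 14056 J.
W = 14056 × ln(20.9/31.8) = 14056 × -0.4197
W_by_gas = -5899 J.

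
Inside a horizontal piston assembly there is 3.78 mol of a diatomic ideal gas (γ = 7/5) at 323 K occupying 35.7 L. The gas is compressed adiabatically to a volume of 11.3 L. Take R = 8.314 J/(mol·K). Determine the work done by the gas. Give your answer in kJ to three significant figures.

W ≈ -14.8 kJ

Adiabatic: TV^(γ−1) = const with γ = 7/5.
T₂ = T₁ (V₁/V₂)^(γ−1) = 323 × (35.7/11.3)^0.4 = 323 × 1.584 = 511.7 K.
W_by = nCᵥ(T₁ − T₂) = (3.78)(20.79)(323 − 511.7) = -14828 J.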